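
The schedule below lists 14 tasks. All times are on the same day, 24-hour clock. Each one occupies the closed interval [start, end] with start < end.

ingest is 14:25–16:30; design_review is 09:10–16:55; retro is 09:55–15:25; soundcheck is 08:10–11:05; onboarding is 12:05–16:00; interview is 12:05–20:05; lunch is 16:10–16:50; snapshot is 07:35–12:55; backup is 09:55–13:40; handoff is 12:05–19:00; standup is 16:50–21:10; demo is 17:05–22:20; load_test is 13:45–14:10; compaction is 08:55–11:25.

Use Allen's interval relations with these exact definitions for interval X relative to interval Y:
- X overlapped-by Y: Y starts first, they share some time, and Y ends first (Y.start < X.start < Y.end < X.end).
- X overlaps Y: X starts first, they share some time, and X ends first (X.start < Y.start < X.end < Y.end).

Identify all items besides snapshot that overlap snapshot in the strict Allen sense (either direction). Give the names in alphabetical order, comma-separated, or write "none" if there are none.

Target snapshot = [07:35, 12:55].
backup [09:55, 13:40] → overlapped-by → yes.
compaction [08:55, 11:25] → during → no.
demo [17:05, 22:20] → after → no.
design_review [09:10, 16:55] → overlapped-by → yes.
handoff [12:05, 19:00] → overlapped-by → yes.
ingest [14:25, 16:30] → after → no.
interview [12:05, 20:05] → overlapped-by → yes.
load_test [13:45, 14:10] → after → no.
lunch [16:10, 16:50] → after → no.
onboarding [12:05, 16:00] → overlapped-by → yes.
retro [09:55, 15:25] → overlapped-by → yes.
soundcheck [08:10, 11:05] → during → no.
standup [16:50, 21:10] → after → no.
Result: backup, design_review, handoff, interview, onboarding, retro.

backup, design_review, handoff, interview, onboarding, retro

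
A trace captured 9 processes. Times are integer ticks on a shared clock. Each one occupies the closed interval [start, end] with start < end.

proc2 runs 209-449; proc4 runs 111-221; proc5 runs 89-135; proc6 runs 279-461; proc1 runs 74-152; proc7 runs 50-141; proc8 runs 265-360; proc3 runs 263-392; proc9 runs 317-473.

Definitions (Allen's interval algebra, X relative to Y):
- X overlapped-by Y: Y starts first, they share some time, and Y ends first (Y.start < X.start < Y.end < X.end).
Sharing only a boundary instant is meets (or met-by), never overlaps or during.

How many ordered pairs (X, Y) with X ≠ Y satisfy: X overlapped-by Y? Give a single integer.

Checking all 72 ordered pairs for relation 'overlapped-by'; matching pairs in alphabetical order:
(proc1, proc7): proc1 overlapped-by proc7 ✓
(proc2, proc4): proc2 overlapped-by proc4 ✓
(proc4, proc1): proc4 overlapped-by proc1 ✓
(proc4, proc5): proc4 overlapped-by proc5 ✓
(proc4, proc7): proc4 overlapped-by proc7 ✓
(proc6, proc2): proc6 overlapped-by proc2 ✓
(proc6, proc3): proc6 overlapped-by proc3 ✓
(proc6, proc8): proc6 overlapped-by proc8 ✓
(proc9, proc2): proc9 overlapped-by proc2 ✓
(proc9, proc3): proc9 overlapped-by proc3 ✓
(proc9, proc6): proc9 overlapped-by proc6 ✓
(proc9, proc8): proc9 overlapped-by proc8 ✓
Count: 12.

12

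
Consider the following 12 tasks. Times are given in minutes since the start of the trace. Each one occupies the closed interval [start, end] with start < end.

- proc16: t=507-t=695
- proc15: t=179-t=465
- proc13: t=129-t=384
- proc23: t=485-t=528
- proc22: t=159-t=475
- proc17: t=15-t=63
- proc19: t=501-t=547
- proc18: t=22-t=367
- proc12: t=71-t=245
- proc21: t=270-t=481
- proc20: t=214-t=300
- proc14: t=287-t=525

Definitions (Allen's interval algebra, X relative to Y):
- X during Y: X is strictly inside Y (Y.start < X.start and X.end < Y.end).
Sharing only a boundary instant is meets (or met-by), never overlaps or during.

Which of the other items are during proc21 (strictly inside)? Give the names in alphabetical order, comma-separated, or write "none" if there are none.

Target proc21 = [t=270, t=481].
proc12 [t=71, t=245] → before → no.
proc13 [t=129, t=384] → overlaps → no.
proc14 [t=287, t=525] → overlapped-by → no.
proc15 [t=179, t=465] → overlaps → no.
proc16 [t=507, t=695] → after → no.
proc17 [t=15, t=63] → before → no.
proc18 [t=22, t=367] → overlaps → no.
proc19 [t=501, t=547] → after → no.
proc20 [t=214, t=300] → overlaps → no.
proc22 [t=159, t=475] → overlaps → no.
proc23 [t=485, t=528] → after → no.
Result: none.

none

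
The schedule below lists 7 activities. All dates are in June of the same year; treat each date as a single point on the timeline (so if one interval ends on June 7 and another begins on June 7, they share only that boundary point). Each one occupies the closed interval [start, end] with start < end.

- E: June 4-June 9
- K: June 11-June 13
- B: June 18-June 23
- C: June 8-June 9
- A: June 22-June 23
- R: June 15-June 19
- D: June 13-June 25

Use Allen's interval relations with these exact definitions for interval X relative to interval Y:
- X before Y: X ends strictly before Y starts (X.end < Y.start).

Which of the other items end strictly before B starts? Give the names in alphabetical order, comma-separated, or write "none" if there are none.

Target B = [June 18, June 23].
A [June 22, June 23] → finishes → no.
C [June 8, June 9] → before → yes.
D [June 13, June 25] → contains → no.
E [June 4, June 9] → before → yes.
K [June 11, June 13] → before → yes.
R [June 15, June 19] → overlaps → no.
Result: C, E, K.

C, E, K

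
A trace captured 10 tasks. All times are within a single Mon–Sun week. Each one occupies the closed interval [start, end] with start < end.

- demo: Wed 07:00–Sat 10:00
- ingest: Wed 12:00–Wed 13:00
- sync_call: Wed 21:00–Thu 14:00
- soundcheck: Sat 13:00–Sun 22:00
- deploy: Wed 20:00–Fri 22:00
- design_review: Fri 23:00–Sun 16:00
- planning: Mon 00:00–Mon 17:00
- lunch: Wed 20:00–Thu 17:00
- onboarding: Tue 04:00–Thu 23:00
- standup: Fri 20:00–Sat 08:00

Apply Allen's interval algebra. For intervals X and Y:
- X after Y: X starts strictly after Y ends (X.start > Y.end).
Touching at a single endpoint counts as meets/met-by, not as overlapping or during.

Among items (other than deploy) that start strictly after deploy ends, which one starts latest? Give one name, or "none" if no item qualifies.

soundcheck

Target deploy = [Wed 20:00, Fri 22:00].
demo [Wed 07:00, Sat 10:00] → contains → excluded.
design_review [Fri 23:00, Sun 16:00] → after → candidate.
ingest [Wed 12:00, Wed 13:00] → before → excluded.
lunch [Wed 20:00, Thu 17:00] → starts → excluded.
onboarding [Tue 04:00, Thu 23:00] → overlaps → excluded.
planning [Mon 00:00, Mon 17:00] → before → excluded.
soundcheck [Sat 13:00, Sun 22:00] → after → candidate.
standup [Fri 20:00, Sat 08:00] → overlapped-by → excluded.
sync_call [Wed 21:00, Thu 14:00] → during → excluded.
Among candidates, latest start is Sat 13:00 → soundcheck.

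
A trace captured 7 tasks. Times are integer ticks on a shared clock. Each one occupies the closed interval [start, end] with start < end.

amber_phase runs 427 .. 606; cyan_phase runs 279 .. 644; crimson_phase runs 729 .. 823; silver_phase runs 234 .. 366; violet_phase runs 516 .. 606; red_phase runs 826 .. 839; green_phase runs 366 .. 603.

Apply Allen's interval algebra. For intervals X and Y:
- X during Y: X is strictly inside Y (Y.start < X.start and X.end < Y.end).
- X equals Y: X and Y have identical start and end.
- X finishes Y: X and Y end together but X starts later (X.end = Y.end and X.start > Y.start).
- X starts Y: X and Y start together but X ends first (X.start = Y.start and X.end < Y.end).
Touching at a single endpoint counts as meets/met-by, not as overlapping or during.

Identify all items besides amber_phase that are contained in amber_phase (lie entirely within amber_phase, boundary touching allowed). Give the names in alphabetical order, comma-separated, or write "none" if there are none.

violet_phase

Target amber_phase = [427, 606].
crimson_phase [729, 823] → after → no.
cyan_phase [279, 644] → contains → no.
green_phase [366, 603] → overlaps → no.
red_phase [826, 839] → after → no.
silver_phase [234, 366] → before → no.
violet_phase [516, 606] → finishes → yes.
Result: violet_phase.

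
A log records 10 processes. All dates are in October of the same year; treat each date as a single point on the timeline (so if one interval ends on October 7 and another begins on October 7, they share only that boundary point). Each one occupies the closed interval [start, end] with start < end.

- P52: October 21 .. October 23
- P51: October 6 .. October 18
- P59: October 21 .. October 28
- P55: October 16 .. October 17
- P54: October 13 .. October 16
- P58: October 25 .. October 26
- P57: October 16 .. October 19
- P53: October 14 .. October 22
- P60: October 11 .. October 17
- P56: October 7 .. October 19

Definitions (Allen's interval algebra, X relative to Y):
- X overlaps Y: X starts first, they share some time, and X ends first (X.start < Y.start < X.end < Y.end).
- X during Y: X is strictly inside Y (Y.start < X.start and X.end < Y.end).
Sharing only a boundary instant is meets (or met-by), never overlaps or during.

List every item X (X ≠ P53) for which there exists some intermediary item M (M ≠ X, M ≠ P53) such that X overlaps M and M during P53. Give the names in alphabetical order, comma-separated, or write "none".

P51, P60

Target P53 = [October 14, October 22].
Intermediaries M with M during P53: P55, P57.
Via P55 — items with X overlaps P55: none.
Via P57 — items with X overlaps P57: P51, P60.
Union: P51, P60.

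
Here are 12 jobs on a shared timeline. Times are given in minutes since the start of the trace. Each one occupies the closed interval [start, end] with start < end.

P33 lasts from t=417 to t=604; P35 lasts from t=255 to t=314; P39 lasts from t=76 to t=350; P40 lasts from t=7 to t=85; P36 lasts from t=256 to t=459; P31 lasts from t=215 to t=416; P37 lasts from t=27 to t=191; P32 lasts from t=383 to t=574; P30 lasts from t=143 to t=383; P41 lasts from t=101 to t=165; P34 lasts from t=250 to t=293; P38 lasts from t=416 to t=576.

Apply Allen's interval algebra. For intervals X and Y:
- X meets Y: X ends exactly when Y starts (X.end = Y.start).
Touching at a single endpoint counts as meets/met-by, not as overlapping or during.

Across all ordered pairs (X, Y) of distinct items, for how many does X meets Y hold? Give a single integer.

2

Checking all 132 ordered pairs for relation 'meets'; matching pairs in alphabetical order:
(P30, P32): P30 meets P32 ✓
(P31, P38): P31 meets P38 ✓
Count: 2.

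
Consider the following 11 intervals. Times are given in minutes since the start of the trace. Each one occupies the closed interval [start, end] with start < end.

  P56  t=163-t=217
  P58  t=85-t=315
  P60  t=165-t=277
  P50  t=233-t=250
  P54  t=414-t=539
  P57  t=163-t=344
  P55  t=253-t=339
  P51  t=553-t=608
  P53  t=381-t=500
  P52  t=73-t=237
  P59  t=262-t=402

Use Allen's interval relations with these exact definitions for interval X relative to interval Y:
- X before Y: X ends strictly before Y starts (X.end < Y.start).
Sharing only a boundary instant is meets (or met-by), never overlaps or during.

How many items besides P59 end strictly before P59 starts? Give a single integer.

3

Target P59 = [t=262, t=402].
P50 [t=233, t=250] → before → counts.
P51 [t=553, t=608] → after → no.
P52 [t=73, t=237] → before → counts.
P53 [t=381, t=500] → overlapped-by → no.
P54 [t=414, t=539] → after → no.
P55 [t=253, t=339] → overlaps → no.
P56 [t=163, t=217] → before → counts.
P57 [t=163, t=344] → overlaps → no.
P58 [t=85, t=315] → overlaps → no.
P60 [t=165, t=277] → overlaps → no.
Total: 3.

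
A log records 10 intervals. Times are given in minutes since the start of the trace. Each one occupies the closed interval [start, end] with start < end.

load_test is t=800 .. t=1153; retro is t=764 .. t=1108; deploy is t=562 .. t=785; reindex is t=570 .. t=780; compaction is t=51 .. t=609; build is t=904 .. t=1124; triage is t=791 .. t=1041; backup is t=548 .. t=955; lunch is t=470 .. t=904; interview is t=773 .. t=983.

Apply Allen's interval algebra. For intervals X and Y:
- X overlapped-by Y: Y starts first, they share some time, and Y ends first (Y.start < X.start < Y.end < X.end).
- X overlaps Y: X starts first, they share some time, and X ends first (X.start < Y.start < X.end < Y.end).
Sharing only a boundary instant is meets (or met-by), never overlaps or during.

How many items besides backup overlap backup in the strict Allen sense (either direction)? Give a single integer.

7

Target backup = [t=548, t=955].
build [t=904, t=1124] → overlapped-by → counts.
compaction [t=51, t=609] → overlaps → counts.
deploy [t=562, t=785] → during → no.
interview [t=773, t=983] → overlapped-by → counts.
load_test [t=800, t=1153] → overlapped-by → counts.
lunch [t=470, t=904] → overlaps → counts.
reindex [t=570, t=780] → during → no.
retro [t=764, t=1108] → overlapped-by → counts.
triage [t=791, t=1041] → overlapped-by → counts.
Total: 7.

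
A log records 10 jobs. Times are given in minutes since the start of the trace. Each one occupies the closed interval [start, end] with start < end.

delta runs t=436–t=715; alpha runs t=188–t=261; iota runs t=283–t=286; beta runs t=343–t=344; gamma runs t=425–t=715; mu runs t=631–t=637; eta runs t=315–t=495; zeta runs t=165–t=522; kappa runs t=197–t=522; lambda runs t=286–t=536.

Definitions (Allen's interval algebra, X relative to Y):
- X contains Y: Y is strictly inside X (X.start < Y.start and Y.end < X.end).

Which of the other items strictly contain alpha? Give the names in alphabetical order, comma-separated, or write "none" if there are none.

zeta

Target alpha = [t=188, t=261].
beta [t=343, t=344] → after → no.
delta [t=436, t=715] → after → no.
eta [t=315, t=495] → after → no.
gamma [t=425, t=715] → after → no.
iota [t=283, t=286] → after → no.
kappa [t=197, t=522] → overlapped-by → no.
lambda [t=286, t=536] → after → no.
mu [t=631, t=637] → after → no.
zeta [t=165, t=522] → contains → yes.
Result: zeta.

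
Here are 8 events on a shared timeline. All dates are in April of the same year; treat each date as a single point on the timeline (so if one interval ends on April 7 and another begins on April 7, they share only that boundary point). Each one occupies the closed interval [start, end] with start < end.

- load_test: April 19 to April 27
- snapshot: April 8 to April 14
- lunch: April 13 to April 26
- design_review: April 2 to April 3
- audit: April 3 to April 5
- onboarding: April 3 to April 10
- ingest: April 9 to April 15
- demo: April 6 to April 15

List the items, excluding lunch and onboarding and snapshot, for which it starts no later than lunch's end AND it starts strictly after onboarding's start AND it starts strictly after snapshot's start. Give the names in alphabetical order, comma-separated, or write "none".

Conditions: its start is no later than lunch's end (X.start <= April 26) AND its start is strictly after onboarding's start (X.start > April 3) AND its start is strictly after snapshot's start (X.start > April 8).
audit: start April 3 <= April 26? ✓; start April 3 > April 3? ✗; start April 3 > April 8? ✗ → no.
demo: start April 6 <= April 26? ✓; start April 6 > April 3? ✓; start April 6 > April 8? ✗ → no.
design_review: start April 2 <= April 26? ✓; start April 2 > April 3? ✗; start April 2 > April 8? ✗ → no.
ingest: start April 9 <= April 26? ✓; start April 9 > April 3? ✓; start April 9 > April 8? ✓ → yes.
load_test: start April 19 <= April 26? ✓; start April 19 > April 3? ✓; start April 19 > April 8? ✓ → yes.
Result: ingest, load_test.

ingest, load_test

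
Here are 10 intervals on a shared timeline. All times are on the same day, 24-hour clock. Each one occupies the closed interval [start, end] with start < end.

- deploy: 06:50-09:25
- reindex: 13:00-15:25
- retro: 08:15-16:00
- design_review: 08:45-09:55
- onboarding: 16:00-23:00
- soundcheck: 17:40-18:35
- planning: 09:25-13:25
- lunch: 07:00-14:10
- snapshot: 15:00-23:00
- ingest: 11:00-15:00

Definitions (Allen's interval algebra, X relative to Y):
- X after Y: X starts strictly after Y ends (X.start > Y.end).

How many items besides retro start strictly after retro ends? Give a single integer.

1

Target retro = [08:15, 16:00].
deploy [06:50, 09:25] → overlaps → no.
design_review [08:45, 09:55] → during → no.
ingest [11:00, 15:00] → during → no.
lunch [07:00, 14:10] → overlaps → no.
onboarding [16:00, 23:00] → met-by → no.
planning [09:25, 13:25] → during → no.
reindex [13:00, 15:25] → during → no.
snapshot [15:00, 23:00] → overlapped-by → no.
soundcheck [17:40, 18:35] → after → counts.
Total: 1.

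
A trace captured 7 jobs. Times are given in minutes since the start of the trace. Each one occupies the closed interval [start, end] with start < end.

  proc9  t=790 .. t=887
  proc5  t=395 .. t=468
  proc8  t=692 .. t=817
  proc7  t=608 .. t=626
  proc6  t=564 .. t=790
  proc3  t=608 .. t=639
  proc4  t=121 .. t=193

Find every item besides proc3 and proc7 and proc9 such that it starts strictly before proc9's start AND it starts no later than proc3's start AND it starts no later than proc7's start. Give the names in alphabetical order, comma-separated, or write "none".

proc4, proc5, proc6

Conditions: its start is strictly before proc9's start (X.start < t=790) AND its start is no later than proc3's start (X.start <= t=608) AND its start is no later than proc7's start (X.start <= t=608).
proc4: start t=121 < t=790? ✓; start t=121 <= t=608? ✓; start t=121 <= t=608? ✓ → yes.
proc5: start t=395 < t=790? ✓; start t=395 <= t=608? ✓; start t=395 <= t=608? ✓ → yes.
proc6: start t=564 < t=790? ✓; start t=564 <= t=608? ✓; start t=564 <= t=608? ✓ → yes.
proc8: start t=692 < t=790? ✓; start t=692 <= t=608? ✗; start t=692 <= t=608? ✗ → no.
Result: proc4, proc5, proc6.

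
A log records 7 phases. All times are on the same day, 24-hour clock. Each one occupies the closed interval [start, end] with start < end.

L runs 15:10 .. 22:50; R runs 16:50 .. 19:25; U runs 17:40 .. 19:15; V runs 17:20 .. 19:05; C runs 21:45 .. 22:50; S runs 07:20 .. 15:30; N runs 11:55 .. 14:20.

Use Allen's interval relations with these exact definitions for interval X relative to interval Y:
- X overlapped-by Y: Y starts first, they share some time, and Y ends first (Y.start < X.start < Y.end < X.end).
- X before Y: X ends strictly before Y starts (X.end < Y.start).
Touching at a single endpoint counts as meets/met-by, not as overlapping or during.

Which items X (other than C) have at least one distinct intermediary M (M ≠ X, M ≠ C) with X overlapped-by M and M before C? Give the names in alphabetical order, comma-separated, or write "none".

Target C = [21:45, 22:50].
Intermediaries M with M before C: N, R, S, U, V.
Via N — items with X overlapped-by N: none.
Via R — items with X overlapped-by R: none.
Via S — items with X overlapped-by S: L.
Via U — items with X overlapped-by U: none.
Via V — items with X overlapped-by V: U.
Union: L, U.

L, U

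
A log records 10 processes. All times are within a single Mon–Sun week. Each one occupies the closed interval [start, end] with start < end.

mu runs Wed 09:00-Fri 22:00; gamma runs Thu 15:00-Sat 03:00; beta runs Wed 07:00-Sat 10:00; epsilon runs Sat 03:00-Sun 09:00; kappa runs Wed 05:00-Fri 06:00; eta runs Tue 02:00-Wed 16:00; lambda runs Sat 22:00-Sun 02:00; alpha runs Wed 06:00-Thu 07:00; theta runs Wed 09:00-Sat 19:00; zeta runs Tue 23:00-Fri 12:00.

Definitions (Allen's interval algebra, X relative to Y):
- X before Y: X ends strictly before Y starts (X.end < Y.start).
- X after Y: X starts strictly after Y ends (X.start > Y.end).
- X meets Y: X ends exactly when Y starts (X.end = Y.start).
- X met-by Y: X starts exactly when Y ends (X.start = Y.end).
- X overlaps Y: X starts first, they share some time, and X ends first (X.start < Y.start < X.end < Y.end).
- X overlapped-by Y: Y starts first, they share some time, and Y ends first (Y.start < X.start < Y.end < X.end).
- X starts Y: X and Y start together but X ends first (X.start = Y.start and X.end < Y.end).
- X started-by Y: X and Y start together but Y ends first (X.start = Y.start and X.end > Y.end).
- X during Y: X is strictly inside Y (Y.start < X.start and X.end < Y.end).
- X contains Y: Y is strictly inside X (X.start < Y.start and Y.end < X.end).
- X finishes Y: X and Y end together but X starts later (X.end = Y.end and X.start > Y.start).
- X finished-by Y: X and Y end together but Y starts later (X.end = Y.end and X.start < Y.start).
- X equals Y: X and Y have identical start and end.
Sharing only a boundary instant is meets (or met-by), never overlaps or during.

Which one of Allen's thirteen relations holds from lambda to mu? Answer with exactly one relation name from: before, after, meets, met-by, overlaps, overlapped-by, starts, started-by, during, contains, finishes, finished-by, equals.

after

lambda = [Sat 22:00, Sun 02:00]; mu = [Wed 09:00, Fri 22:00].
Compare endpoints: lambda.start > mu.start, lambda.start > mu.end, lambda.end > mu.start, lambda.end > mu.end.
That pattern is 'after'.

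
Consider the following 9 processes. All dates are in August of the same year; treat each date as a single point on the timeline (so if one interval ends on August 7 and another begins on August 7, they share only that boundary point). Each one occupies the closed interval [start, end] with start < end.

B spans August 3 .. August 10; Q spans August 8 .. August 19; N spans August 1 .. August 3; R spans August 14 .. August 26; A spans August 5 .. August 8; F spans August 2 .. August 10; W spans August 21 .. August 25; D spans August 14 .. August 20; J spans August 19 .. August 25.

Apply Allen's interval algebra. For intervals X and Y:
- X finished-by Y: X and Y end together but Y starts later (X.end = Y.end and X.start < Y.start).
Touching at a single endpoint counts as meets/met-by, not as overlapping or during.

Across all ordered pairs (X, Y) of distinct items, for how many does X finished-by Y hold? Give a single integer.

2

Checking all 72 ordered pairs for relation 'finished-by'; matching pairs in alphabetical order:
(F, B): F finished-by B ✓
(J, W): J finished-by W ✓
Count: 2.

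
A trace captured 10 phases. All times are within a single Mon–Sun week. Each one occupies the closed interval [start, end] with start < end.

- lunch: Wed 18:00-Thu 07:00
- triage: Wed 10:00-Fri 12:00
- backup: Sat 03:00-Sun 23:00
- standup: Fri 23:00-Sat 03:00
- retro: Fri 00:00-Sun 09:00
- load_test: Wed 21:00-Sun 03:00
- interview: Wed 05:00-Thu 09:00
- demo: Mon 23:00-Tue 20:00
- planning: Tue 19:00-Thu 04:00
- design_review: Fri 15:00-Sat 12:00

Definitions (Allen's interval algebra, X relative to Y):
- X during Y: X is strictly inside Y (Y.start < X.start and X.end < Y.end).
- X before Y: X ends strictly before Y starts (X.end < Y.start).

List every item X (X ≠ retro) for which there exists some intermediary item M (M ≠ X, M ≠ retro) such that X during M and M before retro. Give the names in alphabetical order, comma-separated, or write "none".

lunch

Target retro = [Fri 00:00, Sun 09:00].
Intermediaries M with M before retro: demo, interview, lunch, planning.
Via demo — items with X during demo: none.
Via interview — items with X during interview: lunch.
Via lunch — items with X during lunch: none.
Via planning — items with X during planning: none.
Union: lunch.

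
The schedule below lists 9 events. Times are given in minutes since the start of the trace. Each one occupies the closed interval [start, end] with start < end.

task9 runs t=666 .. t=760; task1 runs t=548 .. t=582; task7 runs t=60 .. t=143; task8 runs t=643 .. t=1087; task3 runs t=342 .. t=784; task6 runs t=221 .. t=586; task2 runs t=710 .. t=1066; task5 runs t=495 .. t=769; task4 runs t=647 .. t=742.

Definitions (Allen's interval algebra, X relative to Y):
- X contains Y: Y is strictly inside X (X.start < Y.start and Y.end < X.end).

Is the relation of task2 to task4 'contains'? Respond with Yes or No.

task2 = [t=710, t=1066], task4 = [t=647, t=742].
Actual relation of task2 to task4: overlapped-by.
Asked whether 'contains' holds → No.

No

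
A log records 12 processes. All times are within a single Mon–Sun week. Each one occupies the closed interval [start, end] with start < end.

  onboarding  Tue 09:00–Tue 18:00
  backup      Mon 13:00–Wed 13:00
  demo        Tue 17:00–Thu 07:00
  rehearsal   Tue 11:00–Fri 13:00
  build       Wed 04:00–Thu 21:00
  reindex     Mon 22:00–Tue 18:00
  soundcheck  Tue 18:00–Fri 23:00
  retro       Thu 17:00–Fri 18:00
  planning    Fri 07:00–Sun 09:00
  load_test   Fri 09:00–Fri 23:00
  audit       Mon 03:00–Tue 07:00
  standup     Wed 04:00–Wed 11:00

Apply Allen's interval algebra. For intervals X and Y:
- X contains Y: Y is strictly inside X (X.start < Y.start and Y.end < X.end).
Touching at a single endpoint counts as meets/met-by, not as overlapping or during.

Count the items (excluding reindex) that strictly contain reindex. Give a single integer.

Target reindex = [Mon 22:00, Tue 18:00].
audit [Mon 03:00, Tue 07:00] → overlaps → no.
backup [Mon 13:00, Wed 13:00] → contains → counts.
build [Wed 04:00, Thu 21:00] → after → no.
demo [Tue 17:00, Thu 07:00] → overlapped-by → no.
load_test [Fri 09:00, Fri 23:00] → after → no.
onboarding [Tue 09:00, Tue 18:00] → finishes → no.
planning [Fri 07:00, Sun 09:00] → after → no.
rehearsal [Tue 11:00, Fri 13:00] → overlapped-by → no.
retro [Thu 17:00, Fri 18:00] → after → no.
soundcheck [Tue 18:00, Fri 23:00] → met-by → no.
standup [Wed 04:00, Wed 11:00] → after → no.
Total: 1.

1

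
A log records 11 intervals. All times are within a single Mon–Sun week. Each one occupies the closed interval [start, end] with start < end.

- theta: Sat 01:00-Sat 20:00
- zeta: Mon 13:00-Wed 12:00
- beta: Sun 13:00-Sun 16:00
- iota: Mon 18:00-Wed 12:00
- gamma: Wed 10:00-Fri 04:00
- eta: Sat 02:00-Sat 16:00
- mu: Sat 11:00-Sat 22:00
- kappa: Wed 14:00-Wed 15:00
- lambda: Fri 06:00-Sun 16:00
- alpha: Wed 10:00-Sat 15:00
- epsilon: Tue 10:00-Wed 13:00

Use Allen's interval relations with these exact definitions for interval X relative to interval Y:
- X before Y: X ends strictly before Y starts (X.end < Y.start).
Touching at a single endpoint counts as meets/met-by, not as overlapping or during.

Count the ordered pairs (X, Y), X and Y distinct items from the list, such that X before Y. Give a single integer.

32

Checking all 110 ordered pairs for relation 'before'; matching pairs in alphabetical order:
(alpha, beta): alpha before beta ✓
(epsilon, beta): epsilon before beta ✓
(epsilon, eta): epsilon before eta ✓
(epsilon, kappa): epsilon before kappa ✓
(epsilon, lambda): epsilon before lambda ✓
(epsilon, mu): epsilon before mu ✓
(epsilon, theta): epsilon before theta ✓
(eta, beta): eta before beta ✓
(gamma, beta): gamma before beta ✓
(gamma, eta): gamma before eta ✓
(gamma, lambda): gamma before lambda ✓
(gamma, mu): gamma before mu ✓
(gamma, theta): gamma before theta ✓
(iota, beta): iota before beta ✓
(iota, eta): iota before eta ✓
(iota, kappa): iota before kappa ✓
(iota, lambda): iota before lambda ✓
(iota, mu): iota before mu ✓
(iota, theta): iota before theta ✓
(kappa, beta): kappa before beta ✓
(kappa, eta): kappa before eta ✓
(kappa, lambda): kappa before lambda ✓
(kappa, mu): kappa before mu ✓
(kappa, theta): kappa before theta ✓
... plus 8 further pairs not listed.
Count: 32.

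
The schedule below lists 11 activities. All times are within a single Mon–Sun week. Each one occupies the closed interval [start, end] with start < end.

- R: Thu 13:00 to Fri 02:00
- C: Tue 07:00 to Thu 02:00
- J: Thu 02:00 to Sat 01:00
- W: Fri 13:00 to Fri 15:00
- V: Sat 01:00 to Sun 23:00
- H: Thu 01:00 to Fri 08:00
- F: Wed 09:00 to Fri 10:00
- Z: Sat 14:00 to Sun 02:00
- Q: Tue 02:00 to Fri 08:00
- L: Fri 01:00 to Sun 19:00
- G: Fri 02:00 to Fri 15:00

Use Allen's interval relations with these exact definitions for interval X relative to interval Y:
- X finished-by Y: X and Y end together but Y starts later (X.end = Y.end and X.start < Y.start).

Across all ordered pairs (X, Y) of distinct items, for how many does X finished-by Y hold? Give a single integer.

Checking all 110 ordered pairs for relation 'finished-by'; matching pairs in alphabetical order:
(G, W): G finished-by W ✓
(Q, H): Q finished-by H ✓
Count: 2.

2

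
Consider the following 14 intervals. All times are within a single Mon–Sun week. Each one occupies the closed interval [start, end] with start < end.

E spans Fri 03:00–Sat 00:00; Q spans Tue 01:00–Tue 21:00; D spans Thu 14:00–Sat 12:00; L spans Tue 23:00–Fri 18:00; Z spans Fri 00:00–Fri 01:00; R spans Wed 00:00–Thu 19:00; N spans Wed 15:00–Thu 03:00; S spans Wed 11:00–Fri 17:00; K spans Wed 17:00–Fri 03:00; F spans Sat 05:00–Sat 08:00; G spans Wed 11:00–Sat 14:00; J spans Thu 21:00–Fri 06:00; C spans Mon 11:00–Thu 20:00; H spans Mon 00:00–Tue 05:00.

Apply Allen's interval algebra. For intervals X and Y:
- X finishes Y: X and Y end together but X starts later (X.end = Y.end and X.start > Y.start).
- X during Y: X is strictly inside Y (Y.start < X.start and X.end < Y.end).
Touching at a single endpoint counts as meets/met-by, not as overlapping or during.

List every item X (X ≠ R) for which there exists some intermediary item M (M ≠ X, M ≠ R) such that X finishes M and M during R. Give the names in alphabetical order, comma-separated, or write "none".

Target R = [Wed 00:00, Thu 19:00].
Intermediaries M with M during R: N.
Via N — items with X finishes N: none.
Union: none.

none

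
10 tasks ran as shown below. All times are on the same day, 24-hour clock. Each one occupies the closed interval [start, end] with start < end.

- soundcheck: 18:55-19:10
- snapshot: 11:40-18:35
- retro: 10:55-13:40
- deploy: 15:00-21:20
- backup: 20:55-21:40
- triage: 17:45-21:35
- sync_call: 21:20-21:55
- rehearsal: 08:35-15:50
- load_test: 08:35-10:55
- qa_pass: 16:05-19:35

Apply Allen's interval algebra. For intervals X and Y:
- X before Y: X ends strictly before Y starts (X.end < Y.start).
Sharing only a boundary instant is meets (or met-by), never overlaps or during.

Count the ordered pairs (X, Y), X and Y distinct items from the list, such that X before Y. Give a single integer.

25

Checking all 90 ordered pairs for relation 'before'; matching pairs in alphabetical order:
(load_test, backup): load_test before backup ✓
(load_test, deploy): load_test before deploy ✓
(load_test, qa_pass): load_test before qa_pass ✓
(load_test, snapshot): load_test before snapshot ✓
(load_test, soundcheck): load_test before soundcheck ✓
(load_test, sync_call): load_test before sync_call ✓
(load_test, triage): load_test before triage ✓
(qa_pass, backup): qa_pass before backup ✓
(qa_pass, sync_call): qa_pass before sync_call ✓
(rehearsal, backup): rehearsal before backup ✓
(rehearsal, qa_pass): rehearsal before qa_pass ✓
(rehearsal, soundcheck): rehearsal before soundcheck ✓
(rehearsal, sync_call): rehearsal before sync_call ✓
(rehearsal, triage): rehearsal before triage ✓
(retro, backup): retro before backup ✓
(retro, deploy): retro before deploy ✓
(retro, qa_pass): retro before qa_pass ✓
(retro, soundcheck): retro before soundcheck ✓
(retro, sync_call): retro before sync_call ✓
(retro, triage): retro before triage ✓
(snapshot, backup): snapshot before backup ✓
(snapshot, soundcheck): snapshot before soundcheck ✓
(snapshot, sync_call): snapshot before sync_call ✓
(soundcheck, backup): soundcheck before backup ✓
... plus 1 further pairs not listed.
Count: 25.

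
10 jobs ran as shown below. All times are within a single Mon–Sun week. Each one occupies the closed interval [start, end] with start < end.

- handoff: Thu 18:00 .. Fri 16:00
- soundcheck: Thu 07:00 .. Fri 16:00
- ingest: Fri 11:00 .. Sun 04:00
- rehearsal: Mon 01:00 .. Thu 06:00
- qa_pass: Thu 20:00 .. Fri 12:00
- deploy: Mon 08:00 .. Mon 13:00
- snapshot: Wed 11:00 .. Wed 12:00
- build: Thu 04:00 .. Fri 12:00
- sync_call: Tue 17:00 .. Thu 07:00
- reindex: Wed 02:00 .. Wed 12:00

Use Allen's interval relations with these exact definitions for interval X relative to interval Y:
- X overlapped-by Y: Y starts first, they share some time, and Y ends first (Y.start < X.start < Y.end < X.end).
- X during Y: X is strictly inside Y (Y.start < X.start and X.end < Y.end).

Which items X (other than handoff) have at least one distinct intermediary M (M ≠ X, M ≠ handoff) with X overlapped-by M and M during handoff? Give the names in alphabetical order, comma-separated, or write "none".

Target handoff = [Thu 18:00, Fri 16:00].
Intermediaries M with M during handoff: qa_pass.
Via qa_pass — items with X overlapped-by qa_pass: ingest.
Union: ingest.

ingest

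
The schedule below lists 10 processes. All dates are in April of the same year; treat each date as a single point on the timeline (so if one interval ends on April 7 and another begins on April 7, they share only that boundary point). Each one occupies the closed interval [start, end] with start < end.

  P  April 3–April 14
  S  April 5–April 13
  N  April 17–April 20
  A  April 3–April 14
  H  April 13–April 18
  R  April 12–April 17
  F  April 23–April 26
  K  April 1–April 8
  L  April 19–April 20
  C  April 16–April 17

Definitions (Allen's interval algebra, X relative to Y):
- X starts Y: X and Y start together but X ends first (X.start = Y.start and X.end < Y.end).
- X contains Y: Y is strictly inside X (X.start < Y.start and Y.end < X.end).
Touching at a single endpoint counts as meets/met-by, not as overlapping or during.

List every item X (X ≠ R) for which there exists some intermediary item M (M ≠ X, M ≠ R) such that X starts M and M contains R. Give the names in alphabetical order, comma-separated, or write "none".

none

Target R = [April 12, April 17].
Intermediaries M with M contains R: none.
Union: none.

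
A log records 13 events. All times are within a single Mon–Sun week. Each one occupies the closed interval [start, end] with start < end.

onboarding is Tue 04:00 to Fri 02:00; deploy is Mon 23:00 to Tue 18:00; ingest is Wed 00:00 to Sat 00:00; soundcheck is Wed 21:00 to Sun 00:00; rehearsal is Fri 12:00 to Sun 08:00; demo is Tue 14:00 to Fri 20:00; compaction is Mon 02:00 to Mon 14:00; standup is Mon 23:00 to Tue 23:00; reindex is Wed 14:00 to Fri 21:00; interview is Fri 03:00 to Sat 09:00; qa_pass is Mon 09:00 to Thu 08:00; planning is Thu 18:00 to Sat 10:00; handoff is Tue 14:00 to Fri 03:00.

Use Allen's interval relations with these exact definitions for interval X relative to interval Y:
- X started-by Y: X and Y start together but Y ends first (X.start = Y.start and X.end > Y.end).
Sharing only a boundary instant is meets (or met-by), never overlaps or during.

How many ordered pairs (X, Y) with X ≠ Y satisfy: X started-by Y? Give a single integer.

Checking all 156 ordered pairs for relation 'started-by'; matching pairs in alphabetical order:
(demo, handoff): demo started-by handoff ✓
(standup, deploy): standup started-by deploy ✓
Count: 2.

2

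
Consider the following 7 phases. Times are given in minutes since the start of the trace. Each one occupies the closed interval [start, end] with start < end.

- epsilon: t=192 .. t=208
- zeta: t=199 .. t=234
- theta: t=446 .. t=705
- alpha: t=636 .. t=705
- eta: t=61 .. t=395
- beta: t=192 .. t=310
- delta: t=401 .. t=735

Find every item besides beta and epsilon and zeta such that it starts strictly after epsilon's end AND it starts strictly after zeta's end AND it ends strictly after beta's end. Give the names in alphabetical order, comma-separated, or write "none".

alpha, delta, theta

Conditions: its start is strictly after epsilon's end (X.start > t=208) AND its start is strictly after zeta's end (X.start > t=234) AND its end is strictly after beta's end (X.end > t=310).
alpha: start t=636 > t=208? ✓; start t=636 > t=234? ✓; end t=705 > t=310? ✓ → yes.
delta: start t=401 > t=208? ✓; start t=401 > t=234? ✓; end t=735 > t=310? ✓ → yes.
eta: start t=61 > t=208? ✗; start t=61 > t=234? ✗; end t=395 > t=310? ✓ → no.
theta: start t=446 > t=208? ✓; start t=446 > t=234? ✓; end t=705 > t=310? ✓ → yes.
Result: alpha, delta, theta.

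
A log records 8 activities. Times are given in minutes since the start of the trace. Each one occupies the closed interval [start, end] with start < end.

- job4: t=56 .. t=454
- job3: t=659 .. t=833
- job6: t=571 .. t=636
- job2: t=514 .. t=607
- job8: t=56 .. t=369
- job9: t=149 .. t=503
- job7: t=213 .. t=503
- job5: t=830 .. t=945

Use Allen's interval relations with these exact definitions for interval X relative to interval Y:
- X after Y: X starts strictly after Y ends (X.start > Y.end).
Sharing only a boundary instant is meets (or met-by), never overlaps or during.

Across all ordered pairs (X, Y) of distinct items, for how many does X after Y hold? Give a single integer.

Checking all 56 ordered pairs for relation 'after'; matching pairs in alphabetical order:
(job2, job4): job2 after job4 ✓
(job2, job7): job2 after job7 ✓
(job2, job8): job2 after job8 ✓
(job2, job9): job2 after job9 ✓
(job3, job2): job3 after job2 ✓
(job3, job4): job3 after job4 ✓
(job3, job6): job3 after job6 ✓
(job3, job7): job3 after job7 ✓
(job3, job8): job3 after job8 ✓
(job3, job9): job3 after job9 ✓
(job5, job2): job5 after job2 ✓
(job5, job4): job5 after job4 ✓
(job5, job6): job5 after job6 ✓
(job5, job7): job5 after job7 ✓
(job5, job8): job5 after job8 ✓
(job5, job9): job5 after job9 ✓
(job6, job4): job6 after job4 ✓
(job6, job7): job6 after job7 ✓
(job6, job8): job6 after job8 ✓
(job6, job9): job6 after job9 ✓
Count: 20.

20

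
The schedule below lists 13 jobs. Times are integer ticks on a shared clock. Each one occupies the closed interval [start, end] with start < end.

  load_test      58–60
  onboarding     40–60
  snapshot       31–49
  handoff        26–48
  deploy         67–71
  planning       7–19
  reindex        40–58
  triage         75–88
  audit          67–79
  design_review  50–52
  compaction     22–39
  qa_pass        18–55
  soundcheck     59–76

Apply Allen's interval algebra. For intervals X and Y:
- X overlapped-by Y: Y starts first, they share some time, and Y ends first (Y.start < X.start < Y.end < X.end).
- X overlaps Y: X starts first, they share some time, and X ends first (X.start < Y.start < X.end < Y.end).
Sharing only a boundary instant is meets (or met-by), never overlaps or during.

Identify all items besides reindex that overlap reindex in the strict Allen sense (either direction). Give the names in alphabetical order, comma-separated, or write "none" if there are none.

Target reindex = [40, 58].
audit [67, 79] → after → no.
compaction [22, 39] → before → no.
deploy [67, 71] → after → no.
design_review [50, 52] → during → no.
handoff [26, 48] → overlaps → yes.
load_test [58, 60] → met-by → no.
onboarding [40, 60] → started-by → no.
planning [7, 19] → before → no.
qa_pass [18, 55] → overlaps → yes.
snapshot [31, 49] → overlaps → yes.
soundcheck [59, 76] → after → no.
triage [75, 88] → after → no.
Result: handoff, qa_pass, snapshot.

handoff, qa_pass, snapshot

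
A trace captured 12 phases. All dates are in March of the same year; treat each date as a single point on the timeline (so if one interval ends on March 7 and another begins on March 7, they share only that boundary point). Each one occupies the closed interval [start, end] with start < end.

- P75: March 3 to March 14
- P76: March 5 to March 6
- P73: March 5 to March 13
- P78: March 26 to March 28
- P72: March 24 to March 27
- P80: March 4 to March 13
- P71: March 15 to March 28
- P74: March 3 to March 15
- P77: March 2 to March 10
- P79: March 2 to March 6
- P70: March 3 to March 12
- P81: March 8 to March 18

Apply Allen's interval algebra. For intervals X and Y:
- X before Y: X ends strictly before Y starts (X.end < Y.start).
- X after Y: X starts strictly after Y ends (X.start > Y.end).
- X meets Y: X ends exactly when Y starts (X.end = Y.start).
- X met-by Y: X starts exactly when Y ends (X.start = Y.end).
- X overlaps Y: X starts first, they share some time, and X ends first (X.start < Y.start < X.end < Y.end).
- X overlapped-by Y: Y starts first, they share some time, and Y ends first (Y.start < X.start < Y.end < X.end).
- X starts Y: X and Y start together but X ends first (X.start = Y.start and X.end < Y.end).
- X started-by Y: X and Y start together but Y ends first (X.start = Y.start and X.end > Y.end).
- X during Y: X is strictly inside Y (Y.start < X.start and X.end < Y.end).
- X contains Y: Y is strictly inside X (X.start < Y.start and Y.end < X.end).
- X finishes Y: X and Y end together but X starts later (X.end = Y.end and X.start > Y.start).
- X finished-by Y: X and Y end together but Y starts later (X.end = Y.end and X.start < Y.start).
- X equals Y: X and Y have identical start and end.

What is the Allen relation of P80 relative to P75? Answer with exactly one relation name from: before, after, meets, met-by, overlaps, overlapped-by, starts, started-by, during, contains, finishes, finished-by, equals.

P80 = [March 4, March 13]; P75 = [March 3, March 14].
Compare endpoints: P80.start > P75.start, P80.start < P75.end, P80.end > P75.start, P80.end < P75.end.
That pattern is 'during'.

during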